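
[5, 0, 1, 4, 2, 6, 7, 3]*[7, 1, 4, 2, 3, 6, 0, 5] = [6, 7, 1, 3, 4, 0, 5, 2]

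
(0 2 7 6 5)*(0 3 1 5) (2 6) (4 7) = (0 6) (1 5 3) (2 4 7) 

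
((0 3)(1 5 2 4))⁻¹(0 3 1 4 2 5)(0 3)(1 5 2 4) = (0 5 1 4 2 3)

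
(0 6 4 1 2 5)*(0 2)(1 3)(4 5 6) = (0 4 3 1)(2 6 5)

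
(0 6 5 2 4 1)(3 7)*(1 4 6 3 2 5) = (0 3 7 2 6 1)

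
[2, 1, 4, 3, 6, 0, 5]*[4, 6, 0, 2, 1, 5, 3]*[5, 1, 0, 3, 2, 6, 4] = [5, 4, 1, 0, 3, 2, 6]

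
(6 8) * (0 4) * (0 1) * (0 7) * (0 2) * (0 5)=(0 4 1 7 2 5)(6 8)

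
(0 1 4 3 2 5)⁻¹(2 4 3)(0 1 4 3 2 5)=(2 5 3)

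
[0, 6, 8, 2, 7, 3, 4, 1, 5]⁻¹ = [0, 7, 3, 5, 6, 8, 1, 4, 2]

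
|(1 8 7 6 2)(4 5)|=10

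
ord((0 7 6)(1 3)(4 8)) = 6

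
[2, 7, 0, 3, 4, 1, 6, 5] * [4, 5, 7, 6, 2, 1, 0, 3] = [7, 3, 4, 6, 2, 5, 0, 1]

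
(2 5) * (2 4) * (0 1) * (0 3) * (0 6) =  (0 1 3 6)(2 5 4)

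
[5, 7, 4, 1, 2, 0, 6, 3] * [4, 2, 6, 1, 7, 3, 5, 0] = [3, 0, 7, 2, 6, 4, 5, 1]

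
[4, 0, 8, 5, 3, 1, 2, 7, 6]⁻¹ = [1, 5, 6, 4, 0, 3, 8, 7, 2]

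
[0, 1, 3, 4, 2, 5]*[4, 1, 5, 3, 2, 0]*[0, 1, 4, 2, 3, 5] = [3, 1, 2, 4, 5, 0]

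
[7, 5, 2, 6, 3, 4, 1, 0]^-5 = [7, 1, 2, 3, 4, 5, 6, 0]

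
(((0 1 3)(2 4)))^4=(0 1 3)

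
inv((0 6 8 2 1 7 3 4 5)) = (0 5 4 3 7 1 2 8 6)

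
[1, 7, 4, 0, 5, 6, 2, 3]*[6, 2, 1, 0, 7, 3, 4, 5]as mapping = [0→2, 1→5, 2→7, 3→6, 4→3, 5→4, 6→1, 7→0]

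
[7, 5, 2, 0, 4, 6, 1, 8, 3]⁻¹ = [3, 6, 2, 8, 4, 1, 5, 0, 7]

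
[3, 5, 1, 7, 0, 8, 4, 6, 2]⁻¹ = [4, 2, 8, 0, 6, 1, 7, 3, 5]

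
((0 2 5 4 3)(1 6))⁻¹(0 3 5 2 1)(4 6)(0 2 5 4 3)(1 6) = (0 4 5 6 2)(1 3)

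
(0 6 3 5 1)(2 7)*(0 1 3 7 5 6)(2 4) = (2 5 3 6 7 4)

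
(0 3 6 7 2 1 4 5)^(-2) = (0 4 2 6)(1 7 3 5)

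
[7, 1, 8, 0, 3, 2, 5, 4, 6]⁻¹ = [3, 1, 5, 4, 7, 6, 8, 0, 2]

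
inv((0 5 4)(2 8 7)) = (0 4 5)(2 7 8)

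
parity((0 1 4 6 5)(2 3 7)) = even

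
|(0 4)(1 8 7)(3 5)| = 6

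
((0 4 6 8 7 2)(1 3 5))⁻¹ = (0 2 7 8 6 4)(1 5 3)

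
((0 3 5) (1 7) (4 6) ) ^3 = (1 7) (4 6) 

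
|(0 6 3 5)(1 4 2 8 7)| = 20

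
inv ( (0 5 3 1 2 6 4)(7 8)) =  (0 4 6 2 1 3 5)(7 8)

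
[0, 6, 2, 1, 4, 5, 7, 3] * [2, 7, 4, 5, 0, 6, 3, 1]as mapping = [0→2, 1→3, 2→4, 3→7, 4→0, 5→6, 6→1, 7→5]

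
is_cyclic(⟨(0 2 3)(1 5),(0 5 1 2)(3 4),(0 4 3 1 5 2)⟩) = no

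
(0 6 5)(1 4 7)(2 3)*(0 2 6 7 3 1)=(0 7)(1 4 3 6 5 2)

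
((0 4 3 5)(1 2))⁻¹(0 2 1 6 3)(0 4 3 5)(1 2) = (1 2 6 5 4)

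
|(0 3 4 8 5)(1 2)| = 10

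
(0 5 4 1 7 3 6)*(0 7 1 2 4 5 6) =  (0 6 7 3)(2 4)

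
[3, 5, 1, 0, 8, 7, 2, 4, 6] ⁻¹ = [3, 2, 6, 0, 7, 1, 8, 5, 4] 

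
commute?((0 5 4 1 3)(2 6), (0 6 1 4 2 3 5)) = no:(0 5 4 1 3)(2 6) * (0 6 1 4 2 3 5) = (1 5 2)(3 6), (0 6 1 4 2 3 5) * (0 5 4 1 3)(2 6) = (0 2)(3 4 6)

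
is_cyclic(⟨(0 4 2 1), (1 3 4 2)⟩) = no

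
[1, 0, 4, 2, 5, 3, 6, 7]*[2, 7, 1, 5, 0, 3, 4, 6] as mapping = [0→7, 1→2, 2→0, 3→1, 4→3, 5→5, 6→4, 7→6] 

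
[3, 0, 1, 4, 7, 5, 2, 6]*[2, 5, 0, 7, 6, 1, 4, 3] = [7, 2, 5, 6, 3, 1, 0, 4]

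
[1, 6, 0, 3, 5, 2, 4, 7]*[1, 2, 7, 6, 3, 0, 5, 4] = [2, 5, 1, 6, 0, 7, 3, 4]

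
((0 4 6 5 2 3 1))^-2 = (0 3 5 4 1 2 6)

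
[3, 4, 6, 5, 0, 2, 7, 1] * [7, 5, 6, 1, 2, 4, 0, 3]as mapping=[0→1, 1→2, 2→0, 3→4, 4→7, 5→6, 6→3, 7→5]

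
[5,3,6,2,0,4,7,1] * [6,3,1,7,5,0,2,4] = [0,7,2,1,6,5,4,3]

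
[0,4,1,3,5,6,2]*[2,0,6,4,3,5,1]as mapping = [0→2,1→3,2→0,3→4,4→5,5→1,6→6]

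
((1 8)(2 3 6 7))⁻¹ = (1 8)(2 7 6 3)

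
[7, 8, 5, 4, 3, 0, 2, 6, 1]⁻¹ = [5, 8, 6, 4, 3, 2, 7, 0, 1]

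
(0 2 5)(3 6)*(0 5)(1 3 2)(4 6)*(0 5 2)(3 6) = (0 1 6)(2 5)(3 4)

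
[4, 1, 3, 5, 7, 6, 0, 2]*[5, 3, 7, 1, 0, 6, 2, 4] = [0, 3, 1, 6, 4, 2, 5, 7] 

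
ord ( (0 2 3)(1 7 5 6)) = 12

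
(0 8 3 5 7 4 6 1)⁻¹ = (0 1 6 4 7 5 3 8)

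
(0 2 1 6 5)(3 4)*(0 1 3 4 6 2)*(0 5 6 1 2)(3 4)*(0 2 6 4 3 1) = (0 5 6 4 1 2 3)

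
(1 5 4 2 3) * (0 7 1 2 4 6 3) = (0 7 1 5 6 3 2)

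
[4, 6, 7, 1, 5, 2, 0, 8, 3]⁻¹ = [6, 3, 5, 8, 0, 4, 1, 2, 7]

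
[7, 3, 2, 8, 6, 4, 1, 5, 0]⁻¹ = [8, 6, 2, 1, 5, 7, 4, 0, 3]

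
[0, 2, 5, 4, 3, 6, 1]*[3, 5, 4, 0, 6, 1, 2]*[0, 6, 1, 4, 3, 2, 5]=[4, 3, 6, 5, 0, 1, 2]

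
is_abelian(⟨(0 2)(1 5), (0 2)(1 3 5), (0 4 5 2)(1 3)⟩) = no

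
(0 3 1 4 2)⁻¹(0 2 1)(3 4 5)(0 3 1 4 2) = (0 4 3)(1 2 5)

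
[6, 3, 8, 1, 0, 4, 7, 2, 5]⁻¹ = [4, 3, 7, 1, 5, 8, 0, 6, 2]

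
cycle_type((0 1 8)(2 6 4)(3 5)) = 2.3^2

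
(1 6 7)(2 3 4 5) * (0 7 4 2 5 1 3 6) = (0 7 3 2 6 4 1)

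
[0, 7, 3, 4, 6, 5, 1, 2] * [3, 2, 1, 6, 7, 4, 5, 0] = [3, 0, 6, 7, 5, 4, 2, 1]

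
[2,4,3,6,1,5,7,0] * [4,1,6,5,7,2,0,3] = [6,7,5,0,1,2,3,4]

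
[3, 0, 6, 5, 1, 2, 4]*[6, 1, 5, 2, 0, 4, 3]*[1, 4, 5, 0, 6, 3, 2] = [5, 2, 0, 6, 4, 3, 1]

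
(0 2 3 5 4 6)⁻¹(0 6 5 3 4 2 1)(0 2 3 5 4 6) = (0 4 5 6 3 1 2)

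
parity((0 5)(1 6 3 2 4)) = odd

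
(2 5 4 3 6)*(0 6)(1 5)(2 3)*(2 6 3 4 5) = (0 3)(1 2)(4 6)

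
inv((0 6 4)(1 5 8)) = (0 4 6)(1 8 5)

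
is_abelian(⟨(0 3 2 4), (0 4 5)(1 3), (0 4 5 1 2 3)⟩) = no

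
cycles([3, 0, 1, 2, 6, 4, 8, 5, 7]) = (0 3 2 1)(4 6 8 7 5)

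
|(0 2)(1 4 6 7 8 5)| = 6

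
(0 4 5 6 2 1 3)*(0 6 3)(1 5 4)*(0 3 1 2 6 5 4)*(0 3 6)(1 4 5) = (0 2 5 4 3 1 6)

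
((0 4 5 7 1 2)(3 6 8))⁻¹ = (0 2 1 7 5 4)(3 8 6)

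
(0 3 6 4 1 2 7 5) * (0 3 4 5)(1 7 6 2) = (0 4 7)(2 6 5 3)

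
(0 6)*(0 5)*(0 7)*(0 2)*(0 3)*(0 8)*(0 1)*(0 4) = (0 6 5 7 2 3 8 1 4)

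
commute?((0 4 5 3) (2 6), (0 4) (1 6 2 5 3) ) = no:(0 4 5 3) (2 6)*(0 4) (1 6 2 5 3) = (1 6 5) (3 4), (0 4) (1 6 2 5 3)*(0 4 5 3) (2 6) = (0 5) (1 2 3) 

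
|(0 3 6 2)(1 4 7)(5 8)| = 12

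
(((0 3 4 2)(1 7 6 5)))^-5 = (0 2 4 3)(1 5 6 7)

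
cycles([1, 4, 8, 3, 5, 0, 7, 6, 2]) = (0 1 4 5) (2 8) (6 7) 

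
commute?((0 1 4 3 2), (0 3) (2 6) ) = no:(0 1 4 3 2) * (0 3) (2 6) = (0 1 4) (2 3 6), (0 3) (2 6) * (0 1 4 3 2) = (0 2 6) (1 4 3) 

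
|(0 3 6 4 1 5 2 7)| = 8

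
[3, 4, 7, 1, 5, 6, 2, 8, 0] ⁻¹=[8, 3, 6, 0, 1, 4, 5, 2, 7] 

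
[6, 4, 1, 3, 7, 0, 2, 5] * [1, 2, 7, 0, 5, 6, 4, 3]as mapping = [0→4, 1→5, 2→2, 3→0, 4→3, 5→1, 6→7, 7→6]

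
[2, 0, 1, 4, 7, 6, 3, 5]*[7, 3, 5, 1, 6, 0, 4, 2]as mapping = [0→5, 1→7, 2→3, 3→6, 4→2, 5→4, 6→1, 7→0]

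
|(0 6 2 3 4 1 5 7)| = 8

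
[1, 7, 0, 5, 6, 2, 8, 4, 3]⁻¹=[2, 0, 5, 8, 7, 3, 4, 1, 6]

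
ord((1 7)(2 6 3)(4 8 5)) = 6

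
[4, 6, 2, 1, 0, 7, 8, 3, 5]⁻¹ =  [4, 3, 2, 7, 0, 8, 1, 5, 6]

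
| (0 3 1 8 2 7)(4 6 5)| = 6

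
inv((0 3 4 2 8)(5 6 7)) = (0 8 2 4 3)(5 7 6)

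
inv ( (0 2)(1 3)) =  (0 2)(1 3)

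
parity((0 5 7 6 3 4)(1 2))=even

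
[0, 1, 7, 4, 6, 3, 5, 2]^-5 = [0, 1, 7, 5, 3, 6, 4, 2]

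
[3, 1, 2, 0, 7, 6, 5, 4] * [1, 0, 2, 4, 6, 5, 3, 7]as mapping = [0→4, 1→0, 2→2, 3→1, 4→7, 5→3, 6→5, 7→6]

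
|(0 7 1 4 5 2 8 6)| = 8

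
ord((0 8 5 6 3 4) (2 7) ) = 6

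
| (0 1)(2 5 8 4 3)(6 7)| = 10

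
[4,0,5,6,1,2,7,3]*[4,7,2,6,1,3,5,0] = [1,4,3,5,7,2,0,6]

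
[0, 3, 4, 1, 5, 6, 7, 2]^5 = [0, 3, 2, 1, 4, 5, 6, 7]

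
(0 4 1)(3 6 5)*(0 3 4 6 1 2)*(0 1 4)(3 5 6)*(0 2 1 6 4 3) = (1 5 2 6 4)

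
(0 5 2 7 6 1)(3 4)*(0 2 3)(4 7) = (0 5 3 7 6 1 2 4)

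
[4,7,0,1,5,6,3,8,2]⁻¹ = [2,3,8,6,0,4,5,1,7]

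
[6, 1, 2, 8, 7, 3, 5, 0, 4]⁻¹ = [7, 1, 2, 5, 8, 6, 0, 4, 3]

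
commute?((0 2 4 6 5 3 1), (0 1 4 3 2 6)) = no:(0 2 4 6 5 3 1)*(0 1 4 3 2 6) = (0 6 5 2 3 4), (0 1 4 3 2 6)*(0 2 4 6 5 3 1) = (1 6 2 5 3 4)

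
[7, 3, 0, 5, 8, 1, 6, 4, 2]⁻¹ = [2, 5, 8, 1, 7, 3, 6, 0, 4]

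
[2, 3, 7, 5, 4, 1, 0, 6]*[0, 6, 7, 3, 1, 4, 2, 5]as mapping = [0→7, 1→3, 2→5, 3→4, 4→1, 5→6, 6→0, 7→2]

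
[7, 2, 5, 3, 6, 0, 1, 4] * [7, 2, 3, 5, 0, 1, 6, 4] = [4, 3, 1, 5, 6, 7, 2, 0]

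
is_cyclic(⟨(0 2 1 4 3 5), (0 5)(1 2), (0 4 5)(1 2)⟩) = no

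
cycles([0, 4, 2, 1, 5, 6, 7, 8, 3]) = (1 4 5 6 7 8 3)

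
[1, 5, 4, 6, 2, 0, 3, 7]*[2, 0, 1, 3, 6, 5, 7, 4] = [0, 5, 6, 7, 1, 2, 3, 4]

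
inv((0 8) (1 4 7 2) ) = (0 8) (1 2 7 4) 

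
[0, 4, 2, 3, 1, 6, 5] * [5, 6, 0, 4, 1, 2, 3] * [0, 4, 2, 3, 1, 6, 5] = [6, 4, 0, 1, 5, 3, 2]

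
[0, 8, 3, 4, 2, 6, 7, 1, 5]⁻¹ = [0, 7, 4, 2, 3, 8, 5, 6, 1]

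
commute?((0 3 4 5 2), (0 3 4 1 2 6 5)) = no:(0 3 4 5 2)*(0 3 4 1 2 6 5) = (0 4)(1 2 3)(5 6), (0 3 4 1 2 6 5)*(0 3 4 5 2) = (0 4 1)(2 6)(3 5)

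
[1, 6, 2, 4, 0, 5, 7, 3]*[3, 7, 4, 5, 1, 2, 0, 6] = [7, 0, 4, 1, 3, 2, 6, 5] 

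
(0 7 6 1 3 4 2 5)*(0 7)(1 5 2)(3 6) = (1 6 5 7 3 4)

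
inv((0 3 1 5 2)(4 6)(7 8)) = (0 2 5 1 3)(4 6)(7 8)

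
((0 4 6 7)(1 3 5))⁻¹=(0 7 6 4)(1 5 3)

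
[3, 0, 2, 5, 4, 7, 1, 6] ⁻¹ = [1, 6, 2, 0, 4, 3, 7, 5] 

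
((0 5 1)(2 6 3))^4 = (0 5 1)(2 6 3)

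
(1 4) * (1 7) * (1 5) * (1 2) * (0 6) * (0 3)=(0 6 3)(1 4 7 5 2)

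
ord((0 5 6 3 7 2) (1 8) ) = 6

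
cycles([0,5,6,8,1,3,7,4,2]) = (1 5 3 8 2 6 7 4)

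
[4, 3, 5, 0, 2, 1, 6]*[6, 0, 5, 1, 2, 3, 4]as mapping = [0→2, 1→1, 2→3, 3→6, 4→5, 5→0, 6→4]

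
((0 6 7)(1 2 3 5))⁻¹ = (0 7 6)(1 5 3 2)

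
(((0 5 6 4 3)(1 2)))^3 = (0 4 5 3 6)(1 2)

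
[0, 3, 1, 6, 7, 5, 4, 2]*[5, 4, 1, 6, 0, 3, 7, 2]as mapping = [0→5, 1→6, 2→4, 3→7, 4→2, 5→3, 6→0, 7→1]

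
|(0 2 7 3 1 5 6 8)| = 8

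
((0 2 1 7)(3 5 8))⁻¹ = (0 7 1 2)(3 8 5)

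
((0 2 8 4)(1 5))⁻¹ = (0 4 8 2)(1 5)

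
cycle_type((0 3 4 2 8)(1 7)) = 2.5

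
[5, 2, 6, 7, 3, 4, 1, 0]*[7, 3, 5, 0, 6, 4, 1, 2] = [4, 5, 1, 2, 0, 6, 3, 7]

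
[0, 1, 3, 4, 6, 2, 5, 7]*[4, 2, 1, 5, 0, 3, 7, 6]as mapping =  [0→4, 1→2, 2→5, 3→0, 4→7, 5→1, 6→3, 7→6]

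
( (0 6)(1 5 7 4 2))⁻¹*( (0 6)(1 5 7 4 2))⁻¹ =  (1 4 5 2 7)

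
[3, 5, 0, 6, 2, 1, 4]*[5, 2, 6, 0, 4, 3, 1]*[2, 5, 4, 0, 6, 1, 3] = [2, 0, 1, 5, 3, 4, 6]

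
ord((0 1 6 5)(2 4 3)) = 12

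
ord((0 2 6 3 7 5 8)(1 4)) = 14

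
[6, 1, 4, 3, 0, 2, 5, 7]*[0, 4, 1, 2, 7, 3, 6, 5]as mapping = [0→6, 1→4, 2→7, 3→2, 4→0, 5→1, 6→3, 7→5]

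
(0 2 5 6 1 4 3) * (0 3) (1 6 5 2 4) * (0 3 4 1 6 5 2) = (0 1 6 5 2) (3 4) 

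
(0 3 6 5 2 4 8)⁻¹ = (0 8 4 2 5 6 3)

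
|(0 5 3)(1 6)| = 6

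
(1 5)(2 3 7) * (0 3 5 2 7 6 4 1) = (0 3 6 4 1 2 5)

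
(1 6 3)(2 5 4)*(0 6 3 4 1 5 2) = (0 6 4)(1 3 5)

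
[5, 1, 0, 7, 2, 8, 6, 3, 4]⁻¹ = [2, 1, 4, 7, 8, 0, 6, 3, 5]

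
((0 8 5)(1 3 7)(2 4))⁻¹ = (0 5 8)(1 7 3)(2 4)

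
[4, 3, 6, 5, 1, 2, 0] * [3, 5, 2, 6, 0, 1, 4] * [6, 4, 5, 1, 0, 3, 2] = [6, 2, 0, 4, 3, 5, 1]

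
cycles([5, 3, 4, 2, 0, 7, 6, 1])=(0 5 7 1 3 2 4)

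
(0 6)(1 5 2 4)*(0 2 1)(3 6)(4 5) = (0 3 6 2 5 1 4)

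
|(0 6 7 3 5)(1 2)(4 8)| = 10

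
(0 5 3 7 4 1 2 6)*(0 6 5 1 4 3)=(0 1 2 5)(3 7)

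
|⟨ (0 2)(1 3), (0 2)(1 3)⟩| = 2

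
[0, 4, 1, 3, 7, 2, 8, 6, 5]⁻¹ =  [0, 2, 5, 3, 1, 8, 7, 4, 6]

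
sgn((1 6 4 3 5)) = 1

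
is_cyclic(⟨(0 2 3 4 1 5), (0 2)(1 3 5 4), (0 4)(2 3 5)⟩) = no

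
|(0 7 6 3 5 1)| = 6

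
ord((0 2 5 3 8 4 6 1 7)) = 9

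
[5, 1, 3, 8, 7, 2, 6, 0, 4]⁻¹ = [7, 1, 5, 2, 8, 0, 6, 4, 3]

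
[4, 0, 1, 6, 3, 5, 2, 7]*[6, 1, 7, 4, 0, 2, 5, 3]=[0, 6, 1, 5, 4, 2, 7, 3]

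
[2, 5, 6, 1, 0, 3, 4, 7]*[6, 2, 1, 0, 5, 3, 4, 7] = [1, 3, 4, 2, 6, 0, 5, 7] 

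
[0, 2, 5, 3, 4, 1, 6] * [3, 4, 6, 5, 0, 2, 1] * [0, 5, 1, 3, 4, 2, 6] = [3, 6, 1, 2, 0, 4, 5] 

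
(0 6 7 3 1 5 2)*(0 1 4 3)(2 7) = (0 6 2 1 5 7)(3 4)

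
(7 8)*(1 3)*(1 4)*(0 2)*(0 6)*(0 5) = (0 2 6 5)(1 3 4)(7 8)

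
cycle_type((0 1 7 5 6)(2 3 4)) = 3.5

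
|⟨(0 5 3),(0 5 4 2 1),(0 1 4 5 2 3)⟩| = 720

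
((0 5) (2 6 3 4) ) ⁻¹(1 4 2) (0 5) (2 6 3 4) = (1 2 6) 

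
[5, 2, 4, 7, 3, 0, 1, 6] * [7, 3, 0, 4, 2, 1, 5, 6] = [1, 0, 2, 6, 4, 7, 3, 5]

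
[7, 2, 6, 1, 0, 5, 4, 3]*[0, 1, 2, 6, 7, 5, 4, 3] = [3, 2, 4, 1, 0, 5, 7, 6]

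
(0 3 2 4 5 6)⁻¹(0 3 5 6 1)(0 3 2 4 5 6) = (0 1 3 2 6)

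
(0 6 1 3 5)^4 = (0 5 3 1 6)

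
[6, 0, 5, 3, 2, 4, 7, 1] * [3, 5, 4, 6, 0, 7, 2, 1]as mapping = [0→2, 1→3, 2→7, 3→6, 4→4, 5→0, 6→1, 7→5]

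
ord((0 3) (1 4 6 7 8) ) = 10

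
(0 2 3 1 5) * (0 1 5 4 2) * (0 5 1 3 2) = (0 5 3 1 4)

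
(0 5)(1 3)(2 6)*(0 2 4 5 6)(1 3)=(0 6 4 5 2)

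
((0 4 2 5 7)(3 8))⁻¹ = (0 7 5 2 4)(3 8)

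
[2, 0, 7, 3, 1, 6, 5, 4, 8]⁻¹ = [1, 4, 0, 3, 7, 6, 5, 2, 8]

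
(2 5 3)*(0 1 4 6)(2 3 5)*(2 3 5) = (0 1 4 6)(2 3 5)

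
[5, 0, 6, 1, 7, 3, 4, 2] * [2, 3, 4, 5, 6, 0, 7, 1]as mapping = [0→0, 1→2, 2→7, 3→3, 4→1, 5→5, 6→6, 7→4]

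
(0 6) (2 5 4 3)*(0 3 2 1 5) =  (0 6 3 1 5 4 2) 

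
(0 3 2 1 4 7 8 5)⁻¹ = (0 5 8 7 4 1 2 3)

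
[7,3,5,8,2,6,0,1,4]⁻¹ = [6,7,4,1,8,2,5,0,3]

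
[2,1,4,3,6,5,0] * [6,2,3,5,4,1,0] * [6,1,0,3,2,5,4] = [3,0,2,5,6,1,4]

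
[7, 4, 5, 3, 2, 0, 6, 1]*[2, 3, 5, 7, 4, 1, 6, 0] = [0, 4, 1, 7, 5, 2, 6, 3]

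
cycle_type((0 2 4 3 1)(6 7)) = 2.5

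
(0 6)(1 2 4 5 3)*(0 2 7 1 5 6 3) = (0 3 5)(1 7)(2 4 6)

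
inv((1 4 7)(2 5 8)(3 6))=(1 7 4)(2 8 5)(3 6)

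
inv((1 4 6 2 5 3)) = (1 3 5 2 6 4)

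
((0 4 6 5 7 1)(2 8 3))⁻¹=(0 1 7 5 6 4)(2 3 8)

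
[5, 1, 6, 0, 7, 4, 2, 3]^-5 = [0, 1, 6, 3, 4, 5, 2, 7]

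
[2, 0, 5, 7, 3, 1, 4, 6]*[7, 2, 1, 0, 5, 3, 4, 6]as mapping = [0→1, 1→7, 2→3, 3→6, 4→0, 5→2, 6→5, 7→4]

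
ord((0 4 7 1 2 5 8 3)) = 8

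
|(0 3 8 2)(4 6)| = 4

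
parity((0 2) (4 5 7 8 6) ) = odd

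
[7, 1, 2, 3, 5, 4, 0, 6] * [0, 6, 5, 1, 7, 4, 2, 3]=[3, 6, 5, 1, 4, 7, 0, 2]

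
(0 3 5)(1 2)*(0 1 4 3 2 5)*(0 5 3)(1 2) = (0 1 3 5 2 4)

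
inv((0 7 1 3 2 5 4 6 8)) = (0 8 6 4 5 2 3 1 7)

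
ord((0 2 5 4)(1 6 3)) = 12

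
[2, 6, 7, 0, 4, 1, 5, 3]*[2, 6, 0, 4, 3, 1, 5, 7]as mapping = [0→0, 1→5, 2→7, 3→2, 4→3, 5→6, 6→1, 7→4]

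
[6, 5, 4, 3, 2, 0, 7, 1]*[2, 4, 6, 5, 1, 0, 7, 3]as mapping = [0→7, 1→0, 2→1, 3→5, 4→6, 5→2, 6→3, 7→4]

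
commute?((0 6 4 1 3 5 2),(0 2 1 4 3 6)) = no:(0 6 4 1 3 5 2) * (0 2 1 4 3 6) = (1 6 3 5),(0 2 1 4 3 6) * (0 6 4 1 3 5 2) = (2 3 4 5)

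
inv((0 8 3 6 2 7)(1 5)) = (0 7 2 6 3 8)(1 5)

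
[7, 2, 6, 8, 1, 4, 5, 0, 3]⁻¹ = [7, 4, 1, 8, 5, 6, 2, 0, 3]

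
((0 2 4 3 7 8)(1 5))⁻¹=(0 8 7 3 4 2)(1 5)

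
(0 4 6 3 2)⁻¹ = (0 2 3 6 4)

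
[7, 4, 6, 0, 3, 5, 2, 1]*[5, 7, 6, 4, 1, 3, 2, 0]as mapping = [0→0, 1→1, 2→2, 3→5, 4→4, 5→3, 6→6, 7→7]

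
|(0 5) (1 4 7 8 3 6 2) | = 14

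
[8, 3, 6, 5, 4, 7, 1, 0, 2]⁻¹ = [7, 6, 8, 1, 4, 3, 2, 5, 0]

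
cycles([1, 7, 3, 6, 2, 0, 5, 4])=(0 1 7 4 2 3 6 5)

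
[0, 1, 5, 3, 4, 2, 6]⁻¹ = [0, 1, 5, 3, 4, 2, 6]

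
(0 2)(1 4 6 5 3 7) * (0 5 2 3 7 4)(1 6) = (0 3 4 1)(2 5 7 6)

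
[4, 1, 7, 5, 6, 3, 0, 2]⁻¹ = [6, 1, 7, 5, 0, 3, 4, 2]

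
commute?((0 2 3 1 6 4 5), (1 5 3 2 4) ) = no:(0 2 3 1 6 4 5) * (1 5 3 2 4) = (0 4 3 5) (1 6), (1 5 3 2 4) * (0 2 3 1 6 4 5) = (0 2 5 1) (4 6) 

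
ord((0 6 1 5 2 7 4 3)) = 8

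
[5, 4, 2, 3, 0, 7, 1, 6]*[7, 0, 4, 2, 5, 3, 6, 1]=[3, 5, 4, 2, 7, 1, 0, 6]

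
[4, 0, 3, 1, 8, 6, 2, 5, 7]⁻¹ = [1, 3, 6, 2, 0, 7, 5, 8, 4]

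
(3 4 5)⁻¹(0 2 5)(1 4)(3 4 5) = (0 2 3)(1 5)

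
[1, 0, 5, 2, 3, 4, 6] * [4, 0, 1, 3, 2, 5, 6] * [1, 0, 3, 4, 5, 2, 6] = [1, 5, 2, 0, 4, 3, 6]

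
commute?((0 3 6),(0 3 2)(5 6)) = no:(0 3 6) * (0 3 2)(5 6) = (0 2)(3 5 6),(0 3 2)(5 6) * (0 3 6) = (0 6 5)(2 3)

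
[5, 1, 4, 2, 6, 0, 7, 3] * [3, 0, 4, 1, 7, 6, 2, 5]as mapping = [0→6, 1→0, 2→7, 3→4, 4→2, 5→3, 6→5, 7→1]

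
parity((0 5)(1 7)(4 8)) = odd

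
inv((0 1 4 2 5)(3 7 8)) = (0 5 2 4 1)(3 8 7)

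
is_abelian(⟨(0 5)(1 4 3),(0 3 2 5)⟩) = no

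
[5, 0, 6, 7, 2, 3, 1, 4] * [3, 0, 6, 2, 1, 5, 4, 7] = [5, 3, 4, 7, 6, 2, 0, 1]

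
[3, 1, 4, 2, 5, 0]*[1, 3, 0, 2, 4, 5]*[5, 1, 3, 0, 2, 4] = [3, 0, 2, 5, 4, 1]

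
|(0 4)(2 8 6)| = 6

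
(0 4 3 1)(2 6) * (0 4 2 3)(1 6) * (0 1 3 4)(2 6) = (0 6 4 1)(2 3)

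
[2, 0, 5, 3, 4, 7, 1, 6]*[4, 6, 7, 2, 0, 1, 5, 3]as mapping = [0→7, 1→4, 2→1, 3→2, 4→0, 5→3, 6→6, 7→5]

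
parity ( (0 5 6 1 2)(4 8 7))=even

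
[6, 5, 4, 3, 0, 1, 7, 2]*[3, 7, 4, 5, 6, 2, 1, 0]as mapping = [0→1, 1→2, 2→6, 3→5, 4→3, 5→7, 6→0, 7→4]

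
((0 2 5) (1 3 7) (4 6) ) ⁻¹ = (0 5 2) (1 7 3) (4 6) 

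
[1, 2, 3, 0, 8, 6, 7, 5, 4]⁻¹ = [3, 0, 1, 2, 8, 7, 5, 6, 4]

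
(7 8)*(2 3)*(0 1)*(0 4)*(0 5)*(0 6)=(0 1 4 5 6) (2 3) (7 8) 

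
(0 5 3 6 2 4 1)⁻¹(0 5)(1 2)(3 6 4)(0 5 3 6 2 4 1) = (0 4)(1 6 2)(3 5)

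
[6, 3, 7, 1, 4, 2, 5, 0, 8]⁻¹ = [7, 3, 5, 1, 4, 6, 0, 2, 8]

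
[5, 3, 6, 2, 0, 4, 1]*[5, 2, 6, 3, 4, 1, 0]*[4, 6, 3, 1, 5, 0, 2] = [6, 1, 4, 2, 0, 5, 3]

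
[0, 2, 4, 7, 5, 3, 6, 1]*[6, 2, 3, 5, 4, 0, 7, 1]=[6, 3, 4, 1, 0, 5, 7, 2]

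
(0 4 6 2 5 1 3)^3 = (0 2 3 6 1 4 5)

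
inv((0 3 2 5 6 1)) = (0 1 6 5 2 3)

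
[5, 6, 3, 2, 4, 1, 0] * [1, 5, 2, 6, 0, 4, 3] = [4, 3, 6, 2, 0, 5, 1]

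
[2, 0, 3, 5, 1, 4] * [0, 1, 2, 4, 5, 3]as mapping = [0→2, 1→0, 2→4, 3→3, 4→1, 5→5]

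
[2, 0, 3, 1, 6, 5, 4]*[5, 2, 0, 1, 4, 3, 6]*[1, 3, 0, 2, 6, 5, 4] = [1, 5, 3, 0, 4, 2, 6] 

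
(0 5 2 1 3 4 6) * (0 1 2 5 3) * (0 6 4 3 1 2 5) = (0 1 6 2 5)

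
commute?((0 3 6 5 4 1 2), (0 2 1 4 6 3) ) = no:(0 3 6 5 4 1 2) * (0 2 1 4 6 3) = (5 6), (0 2 1 4 6 3) * (0 3 6 5 4 1 2) = (4 5) 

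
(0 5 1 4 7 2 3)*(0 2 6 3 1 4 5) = (1 5 4 7 6 3 2) 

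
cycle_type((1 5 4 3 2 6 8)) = 7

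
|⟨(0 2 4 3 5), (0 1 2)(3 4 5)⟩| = 360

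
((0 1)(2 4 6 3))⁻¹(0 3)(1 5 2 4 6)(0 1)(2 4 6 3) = (0 5 4 6 3)(1 2)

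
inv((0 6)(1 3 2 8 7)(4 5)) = (0 6)(1 7 8 2 3)(4 5)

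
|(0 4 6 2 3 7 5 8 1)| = 9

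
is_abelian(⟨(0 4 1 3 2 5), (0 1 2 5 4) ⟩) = no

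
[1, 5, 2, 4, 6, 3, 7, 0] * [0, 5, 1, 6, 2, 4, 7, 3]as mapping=[0→5, 1→4, 2→1, 3→2, 4→7, 5→6, 6→3, 7→0]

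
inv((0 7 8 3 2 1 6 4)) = (0 4 6 1 2 3 8 7)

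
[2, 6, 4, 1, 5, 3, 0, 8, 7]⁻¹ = [6, 3, 0, 5, 2, 4, 1, 8, 7]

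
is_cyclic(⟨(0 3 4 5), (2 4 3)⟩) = no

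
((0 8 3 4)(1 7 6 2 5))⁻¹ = (0 4 3 8)(1 5 2 6 7)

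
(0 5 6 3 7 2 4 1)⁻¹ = (0 1 4 2 7 3 6 5)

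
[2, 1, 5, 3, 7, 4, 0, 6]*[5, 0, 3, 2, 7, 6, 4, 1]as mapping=[0→3, 1→0, 2→6, 3→2, 4→1, 5→7, 6→5, 7→4]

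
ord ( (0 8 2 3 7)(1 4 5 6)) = 20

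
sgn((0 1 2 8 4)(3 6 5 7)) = -1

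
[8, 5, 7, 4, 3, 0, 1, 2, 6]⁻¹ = [5, 6, 7, 4, 3, 1, 8, 2, 0]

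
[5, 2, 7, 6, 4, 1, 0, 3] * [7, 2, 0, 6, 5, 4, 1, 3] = [4, 0, 3, 1, 5, 2, 7, 6]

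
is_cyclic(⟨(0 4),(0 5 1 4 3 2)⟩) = no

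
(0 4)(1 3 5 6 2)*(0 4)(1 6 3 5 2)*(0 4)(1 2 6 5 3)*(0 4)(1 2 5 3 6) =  (1 6 5 2 3)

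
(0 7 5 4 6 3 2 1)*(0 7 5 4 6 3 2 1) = (0 5 6 2)(1 7 4 3)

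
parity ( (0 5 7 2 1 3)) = odd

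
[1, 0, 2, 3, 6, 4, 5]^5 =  [1, 0, 2, 3, 5, 6, 4]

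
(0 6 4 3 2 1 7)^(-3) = (0 2 6 1 4 7 3)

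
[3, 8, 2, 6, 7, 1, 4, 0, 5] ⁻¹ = [7, 5, 2, 0, 6, 8, 3, 4, 1] 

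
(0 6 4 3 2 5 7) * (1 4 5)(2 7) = (0 6 5 2 1 4 3 7)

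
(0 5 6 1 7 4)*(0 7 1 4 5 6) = (0 6 4 7 5) 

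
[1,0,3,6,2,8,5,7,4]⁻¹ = [1,0,4,2,8,6,3,7,5]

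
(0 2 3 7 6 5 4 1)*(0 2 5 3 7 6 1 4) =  (0 5)(1 2 7)(3 6)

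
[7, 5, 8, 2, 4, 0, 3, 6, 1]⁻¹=[5, 8, 3, 6, 4, 1, 7, 0, 2]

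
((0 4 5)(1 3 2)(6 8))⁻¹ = (0 5 4)(1 2 3)(6 8)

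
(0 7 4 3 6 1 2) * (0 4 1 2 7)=(1 7)(2 4 3 6)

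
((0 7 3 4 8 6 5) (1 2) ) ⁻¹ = (0 5 6 8 4 3 7) (1 2) 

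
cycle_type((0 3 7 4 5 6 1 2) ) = 8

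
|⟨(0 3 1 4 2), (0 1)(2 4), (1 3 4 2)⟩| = 20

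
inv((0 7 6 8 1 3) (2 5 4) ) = (0 3 1 8 6 7) (2 4 5) 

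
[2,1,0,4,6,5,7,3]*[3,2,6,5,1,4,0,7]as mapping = [0→6,1→2,2→3,3→1,4→0,5→4,6→7,7→5]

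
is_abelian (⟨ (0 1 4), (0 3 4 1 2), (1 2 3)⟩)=no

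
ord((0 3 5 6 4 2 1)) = 7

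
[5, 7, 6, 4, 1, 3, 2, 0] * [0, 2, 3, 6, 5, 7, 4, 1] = [7, 1, 4, 5, 2, 6, 3, 0]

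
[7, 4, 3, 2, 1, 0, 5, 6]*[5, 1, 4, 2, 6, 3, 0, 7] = [7, 6, 2, 4, 1, 5, 3, 0]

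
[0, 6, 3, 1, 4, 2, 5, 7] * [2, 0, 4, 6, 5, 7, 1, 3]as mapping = [0→2, 1→1, 2→6, 3→0, 4→5, 5→4, 6→7, 7→3]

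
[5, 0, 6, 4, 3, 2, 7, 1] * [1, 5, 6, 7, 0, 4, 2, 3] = [4, 1, 2, 0, 7, 6, 3, 5]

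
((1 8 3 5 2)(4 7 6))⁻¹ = (1 2 5 3 8)(4 6 7)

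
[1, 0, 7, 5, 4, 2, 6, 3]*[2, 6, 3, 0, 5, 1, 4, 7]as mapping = [0→6, 1→2, 2→7, 3→1, 4→5, 5→3, 6→4, 7→0]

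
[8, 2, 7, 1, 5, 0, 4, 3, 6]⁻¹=[5, 3, 1, 7, 6, 4, 8, 2, 0]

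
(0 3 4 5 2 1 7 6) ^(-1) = (0 6 7 1 2 5 4 3) 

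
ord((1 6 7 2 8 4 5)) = 7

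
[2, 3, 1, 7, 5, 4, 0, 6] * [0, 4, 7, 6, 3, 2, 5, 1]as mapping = [0→7, 1→6, 2→4, 3→1, 4→2, 5→3, 6→0, 7→5]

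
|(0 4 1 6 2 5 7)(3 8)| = 14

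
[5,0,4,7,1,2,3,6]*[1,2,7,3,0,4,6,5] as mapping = [0→4,1→1,2→0,3→5,4→2,5→7,6→3,7→6] 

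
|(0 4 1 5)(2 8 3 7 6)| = 20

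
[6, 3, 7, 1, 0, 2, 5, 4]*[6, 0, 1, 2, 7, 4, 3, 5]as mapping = [0→3, 1→2, 2→5, 3→0, 4→6, 5→1, 6→4, 7→7]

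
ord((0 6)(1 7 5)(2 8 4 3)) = 12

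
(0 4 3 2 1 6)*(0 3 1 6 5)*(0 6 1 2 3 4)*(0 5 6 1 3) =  (0 5 1 6 4 2 3)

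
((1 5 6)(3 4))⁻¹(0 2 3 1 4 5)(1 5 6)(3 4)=(0 2 4 5 3 6)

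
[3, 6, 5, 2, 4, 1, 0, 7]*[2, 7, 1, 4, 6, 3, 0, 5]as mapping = [0→4, 1→0, 2→3, 3→1, 4→6, 5→7, 6→2, 7→5]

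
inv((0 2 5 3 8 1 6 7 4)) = (0 4 7 6 1 8 3 5 2)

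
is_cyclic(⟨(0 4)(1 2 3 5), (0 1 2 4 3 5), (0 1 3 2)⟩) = no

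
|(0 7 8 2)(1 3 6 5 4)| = 20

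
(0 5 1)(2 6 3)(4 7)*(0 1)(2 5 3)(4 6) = (0 3 5)(2 4 7 6)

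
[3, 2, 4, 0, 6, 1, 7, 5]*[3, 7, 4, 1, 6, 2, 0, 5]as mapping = [0→1, 1→4, 2→6, 3→3, 4→0, 5→7, 6→5, 7→2]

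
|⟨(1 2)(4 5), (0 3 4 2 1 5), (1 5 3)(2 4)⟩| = 720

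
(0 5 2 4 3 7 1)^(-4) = (0 4 1 2 7 5 3)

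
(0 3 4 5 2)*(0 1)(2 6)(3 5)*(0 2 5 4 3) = (0 4)(1 2)(5 6)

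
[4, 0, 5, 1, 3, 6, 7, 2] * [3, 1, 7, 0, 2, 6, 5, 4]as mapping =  [0→2, 1→3, 2→6, 3→1, 4→0, 5→5, 6→4, 7→7]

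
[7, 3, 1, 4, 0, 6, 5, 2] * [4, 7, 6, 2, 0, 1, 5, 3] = [3, 2, 7, 0, 4, 5, 1, 6]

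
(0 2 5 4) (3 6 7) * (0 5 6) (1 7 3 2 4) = (0 4 5 1 7 2 6 3) 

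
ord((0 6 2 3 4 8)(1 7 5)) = 6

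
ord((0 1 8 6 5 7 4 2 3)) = 9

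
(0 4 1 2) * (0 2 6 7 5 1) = (0 4)(1 6 7 5)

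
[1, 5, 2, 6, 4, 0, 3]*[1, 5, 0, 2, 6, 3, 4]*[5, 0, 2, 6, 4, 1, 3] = [1, 6, 5, 4, 3, 0, 2]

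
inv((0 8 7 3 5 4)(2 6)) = (0 4 5 3 7 8)(2 6)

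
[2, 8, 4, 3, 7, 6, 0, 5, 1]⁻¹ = [6, 8, 0, 3, 2, 7, 5, 4, 1]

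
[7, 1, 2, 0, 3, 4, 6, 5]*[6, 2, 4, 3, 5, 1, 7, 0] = [0, 2, 4, 6, 3, 5, 7, 1]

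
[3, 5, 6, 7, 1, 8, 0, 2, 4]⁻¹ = [6, 4, 7, 0, 8, 1, 2, 3, 5]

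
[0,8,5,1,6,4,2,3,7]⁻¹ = [0,3,6,7,5,2,4,8,1]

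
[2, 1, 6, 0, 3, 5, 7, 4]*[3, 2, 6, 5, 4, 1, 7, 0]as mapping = [0→6, 1→2, 2→7, 3→3, 4→5, 5→1, 6→0, 7→4]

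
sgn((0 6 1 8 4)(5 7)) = -1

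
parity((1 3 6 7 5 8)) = odd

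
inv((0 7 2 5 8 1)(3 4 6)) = (0 1 8 5 2 7)(3 6 4)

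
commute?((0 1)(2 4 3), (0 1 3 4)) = no:(0 1)(2 4 3)*(0 1 3 4) = (0 3 2), (0 1 3 4)*(0 1)(2 4 3) = (1 2 4)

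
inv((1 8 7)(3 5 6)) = (1 7 8)(3 6 5)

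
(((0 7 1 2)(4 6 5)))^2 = (0 1)(2 7)(4 5 6)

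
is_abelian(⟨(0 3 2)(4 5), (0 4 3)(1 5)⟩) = no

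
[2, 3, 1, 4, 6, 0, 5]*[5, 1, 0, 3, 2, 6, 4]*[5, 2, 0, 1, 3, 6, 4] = [5, 1, 2, 0, 3, 6, 4]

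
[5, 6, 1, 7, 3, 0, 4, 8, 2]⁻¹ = [5, 2, 8, 4, 6, 0, 1, 3, 7]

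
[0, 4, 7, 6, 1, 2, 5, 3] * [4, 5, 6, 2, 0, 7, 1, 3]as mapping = [0→4, 1→0, 2→3, 3→1, 4→5, 5→6, 6→7, 7→2]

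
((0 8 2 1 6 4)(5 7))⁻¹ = (0 4 6 1 2 8)(5 7)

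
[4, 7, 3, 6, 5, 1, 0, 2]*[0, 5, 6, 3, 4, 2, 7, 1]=[4, 1, 3, 7, 2, 5, 0, 6]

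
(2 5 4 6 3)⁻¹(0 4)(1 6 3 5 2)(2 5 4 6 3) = (0 6)(1 3 2 4 5)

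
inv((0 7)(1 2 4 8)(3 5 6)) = (0 7)(1 8 4 2)(3 6 5)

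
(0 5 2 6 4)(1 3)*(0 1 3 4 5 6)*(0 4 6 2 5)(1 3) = (0 2 4 3 1 6)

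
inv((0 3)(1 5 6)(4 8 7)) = (0 3)(1 6 5)(4 7 8)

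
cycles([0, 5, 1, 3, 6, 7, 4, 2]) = (1 5 7 2)(4 6)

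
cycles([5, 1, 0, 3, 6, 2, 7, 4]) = (0 5 2)(4 6 7)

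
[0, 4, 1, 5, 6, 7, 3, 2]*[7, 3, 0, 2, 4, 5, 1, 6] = [7, 4, 3, 5, 1, 6, 2, 0]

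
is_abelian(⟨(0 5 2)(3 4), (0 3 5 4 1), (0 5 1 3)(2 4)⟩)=no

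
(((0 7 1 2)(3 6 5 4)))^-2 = (0 1)(2 7)(3 5)(4 6)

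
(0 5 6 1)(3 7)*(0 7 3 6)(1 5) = (0 1 7 6 5)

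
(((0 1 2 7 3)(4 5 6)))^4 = (0 3 7 2 1)(4 5 6)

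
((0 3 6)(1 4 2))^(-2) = (0 3 6)(1 4 2)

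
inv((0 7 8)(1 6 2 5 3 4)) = (0 8 7)(1 4 3 5 2 6)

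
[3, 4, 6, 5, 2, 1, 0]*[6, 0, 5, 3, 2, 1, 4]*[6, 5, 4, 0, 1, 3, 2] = [0, 4, 1, 5, 3, 6, 2]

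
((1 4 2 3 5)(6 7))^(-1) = (1 5 3 2 4)(6 7)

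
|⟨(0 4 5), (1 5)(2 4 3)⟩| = 720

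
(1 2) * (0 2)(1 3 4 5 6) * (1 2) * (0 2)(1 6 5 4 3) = (0 6)(1 2)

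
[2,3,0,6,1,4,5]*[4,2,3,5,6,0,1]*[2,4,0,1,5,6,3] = [1,6,5,4,0,3,2]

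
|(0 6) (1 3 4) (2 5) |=6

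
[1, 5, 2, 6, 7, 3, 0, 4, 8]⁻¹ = [6, 0, 2, 5, 7, 1, 3, 4, 8]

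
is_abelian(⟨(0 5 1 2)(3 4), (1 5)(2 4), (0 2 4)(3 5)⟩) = no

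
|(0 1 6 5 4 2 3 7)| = 8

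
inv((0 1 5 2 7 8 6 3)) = (0 3 6 8 7 2 5 1)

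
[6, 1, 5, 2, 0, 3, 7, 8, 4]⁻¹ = [4, 1, 3, 5, 8, 2, 0, 6, 7]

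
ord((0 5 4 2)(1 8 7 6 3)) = 20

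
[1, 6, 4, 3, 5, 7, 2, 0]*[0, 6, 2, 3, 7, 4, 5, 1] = [6, 5, 7, 3, 4, 1, 2, 0]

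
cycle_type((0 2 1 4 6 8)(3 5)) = 2.6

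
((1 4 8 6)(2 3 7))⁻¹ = (1 6 8 4)(2 7 3)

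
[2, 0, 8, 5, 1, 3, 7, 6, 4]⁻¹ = [1, 4, 0, 5, 8, 3, 7, 6, 2]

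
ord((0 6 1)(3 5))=6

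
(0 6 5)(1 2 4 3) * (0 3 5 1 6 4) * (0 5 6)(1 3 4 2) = (0 2 5 4 6 3)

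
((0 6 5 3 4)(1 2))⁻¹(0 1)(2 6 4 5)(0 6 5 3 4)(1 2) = (0 3 1 5)(2 6)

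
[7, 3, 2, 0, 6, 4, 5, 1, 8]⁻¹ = [3, 7, 2, 1, 5, 6, 4, 0, 8]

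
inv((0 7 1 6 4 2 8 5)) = (0 5 8 2 4 6 1 7)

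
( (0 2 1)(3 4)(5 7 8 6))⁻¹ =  (0 1 2)(3 4)(5 6 8 7)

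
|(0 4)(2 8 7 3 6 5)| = 6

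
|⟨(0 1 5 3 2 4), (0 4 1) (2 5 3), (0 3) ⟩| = 720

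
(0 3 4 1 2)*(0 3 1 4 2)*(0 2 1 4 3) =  (0 4 3 1 2)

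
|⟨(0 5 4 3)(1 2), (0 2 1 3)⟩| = 720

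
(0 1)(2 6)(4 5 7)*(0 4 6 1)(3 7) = (1 4 5 3 7 6 2)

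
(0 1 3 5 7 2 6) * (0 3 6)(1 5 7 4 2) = (0 5 4 2)(1 6 3 7)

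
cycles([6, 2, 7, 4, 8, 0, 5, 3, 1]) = (0 6 5)(1 2 7 3 4 8)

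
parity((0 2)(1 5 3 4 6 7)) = even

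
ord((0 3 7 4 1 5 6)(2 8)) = 14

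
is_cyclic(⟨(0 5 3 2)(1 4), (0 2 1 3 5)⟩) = no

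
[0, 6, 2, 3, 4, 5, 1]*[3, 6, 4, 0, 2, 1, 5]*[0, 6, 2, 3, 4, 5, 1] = [3, 5, 4, 0, 2, 6, 1]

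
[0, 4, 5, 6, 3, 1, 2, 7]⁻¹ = [0, 5, 6, 4, 1, 2, 3, 7]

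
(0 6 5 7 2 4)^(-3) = (0 7)(2 6)(4 5)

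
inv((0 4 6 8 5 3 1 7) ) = (0 7 1 3 5 8 6 4) 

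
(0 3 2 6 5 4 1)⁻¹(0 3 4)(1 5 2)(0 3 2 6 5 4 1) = (0 4 6)(1 3 2)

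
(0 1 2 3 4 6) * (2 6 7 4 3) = (0 1 6)(4 7)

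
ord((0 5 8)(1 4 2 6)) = 12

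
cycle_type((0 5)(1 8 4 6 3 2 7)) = 2.7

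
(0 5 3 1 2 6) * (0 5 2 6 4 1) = (0 2 4 1 6 5 3)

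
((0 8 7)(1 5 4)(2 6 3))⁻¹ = (0 7 8)(1 4 5)(2 3 6)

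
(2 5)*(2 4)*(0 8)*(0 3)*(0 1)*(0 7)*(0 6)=(0 8 3 1 7 6)(2 5 4)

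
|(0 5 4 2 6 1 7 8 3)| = 9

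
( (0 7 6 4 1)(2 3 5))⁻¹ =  (0 1 4 6 7)(2 5 3)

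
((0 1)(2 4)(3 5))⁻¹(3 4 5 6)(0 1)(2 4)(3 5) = (2 3 6 5)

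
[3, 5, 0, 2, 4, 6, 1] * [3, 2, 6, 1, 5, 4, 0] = [1, 4, 3, 6, 5, 0, 2]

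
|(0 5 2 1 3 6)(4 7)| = 6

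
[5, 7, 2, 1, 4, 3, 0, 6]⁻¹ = [6, 3, 2, 5, 4, 0, 7, 1]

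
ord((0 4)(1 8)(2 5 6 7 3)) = 10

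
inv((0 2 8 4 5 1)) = (0 1 5 4 8 2)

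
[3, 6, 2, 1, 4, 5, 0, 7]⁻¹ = [6, 3, 2, 0, 4, 5, 1, 7]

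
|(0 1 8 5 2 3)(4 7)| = 6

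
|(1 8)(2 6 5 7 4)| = 10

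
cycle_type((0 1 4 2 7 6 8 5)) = 8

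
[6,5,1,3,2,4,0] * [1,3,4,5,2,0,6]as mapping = [0→6,1→0,2→3,3→5,4→4,5→2,6→1]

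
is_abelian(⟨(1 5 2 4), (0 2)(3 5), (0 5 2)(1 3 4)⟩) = no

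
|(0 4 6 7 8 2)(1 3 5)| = 6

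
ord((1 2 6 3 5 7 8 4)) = 8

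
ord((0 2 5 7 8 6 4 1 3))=9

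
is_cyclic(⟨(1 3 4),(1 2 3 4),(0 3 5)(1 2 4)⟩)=no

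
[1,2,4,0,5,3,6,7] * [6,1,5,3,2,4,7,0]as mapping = [0→1,1→5,2→2,3→6,4→4,5→3,6→7,7→0]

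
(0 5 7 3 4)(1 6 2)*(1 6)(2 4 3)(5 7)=(0 7 2 6 4)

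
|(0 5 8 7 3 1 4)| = 7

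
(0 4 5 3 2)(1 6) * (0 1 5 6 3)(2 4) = (0 2 1 3 4 6 5)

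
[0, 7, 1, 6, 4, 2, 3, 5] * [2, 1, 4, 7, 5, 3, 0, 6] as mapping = [0→2, 1→6, 2→1, 3→0, 4→5, 5→4, 6→7, 7→3] 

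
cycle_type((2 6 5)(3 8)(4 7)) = 2^2.3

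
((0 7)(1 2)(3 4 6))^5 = (0 7)(1 2)(3 6 4)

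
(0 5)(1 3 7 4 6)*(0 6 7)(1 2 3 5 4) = (0 4 7 1 5 6 2 3)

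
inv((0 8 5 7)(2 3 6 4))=(0 7 5 8)(2 4 6 3)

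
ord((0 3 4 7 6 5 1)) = 7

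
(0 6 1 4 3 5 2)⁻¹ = (0 2 5 3 4 1 6)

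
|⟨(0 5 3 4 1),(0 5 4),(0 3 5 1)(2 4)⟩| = 360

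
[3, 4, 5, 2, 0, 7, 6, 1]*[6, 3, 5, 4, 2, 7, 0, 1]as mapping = [0→4, 1→2, 2→7, 3→5, 4→6, 5→1, 6→0, 7→3]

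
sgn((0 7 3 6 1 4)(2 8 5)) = -1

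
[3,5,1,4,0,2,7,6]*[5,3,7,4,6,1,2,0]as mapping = [0→4,1→1,2→3,3→6,4→5,5→7,6→0,7→2]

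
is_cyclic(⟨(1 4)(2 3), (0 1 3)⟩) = no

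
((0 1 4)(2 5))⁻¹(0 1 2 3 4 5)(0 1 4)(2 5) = (0 2 1 4 5 3)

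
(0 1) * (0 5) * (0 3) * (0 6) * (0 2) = (0 1 5 3 6 2)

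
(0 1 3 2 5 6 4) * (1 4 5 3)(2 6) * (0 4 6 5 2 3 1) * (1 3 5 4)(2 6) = (0 2 3 4 1)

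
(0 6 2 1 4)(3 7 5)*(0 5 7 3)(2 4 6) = (0 2 1 6 4 5)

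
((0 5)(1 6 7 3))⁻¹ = (0 5)(1 3 7 6)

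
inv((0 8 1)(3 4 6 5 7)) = (0 1 8)(3 7 5 6 4)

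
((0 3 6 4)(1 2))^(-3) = (0 3 6 4)(1 2)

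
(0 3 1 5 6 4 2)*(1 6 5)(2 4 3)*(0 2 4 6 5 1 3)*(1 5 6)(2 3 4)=(0 2 3 6)(1 4)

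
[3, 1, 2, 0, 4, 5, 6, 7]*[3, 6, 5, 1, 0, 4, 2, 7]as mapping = [0→1, 1→6, 2→5, 3→3, 4→0, 5→4, 6→2, 7→7]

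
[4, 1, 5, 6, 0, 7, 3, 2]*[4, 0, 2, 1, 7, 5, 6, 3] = [7, 0, 5, 6, 4, 3, 1, 2]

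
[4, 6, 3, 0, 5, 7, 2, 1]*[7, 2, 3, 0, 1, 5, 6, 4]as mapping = [0→1, 1→6, 2→0, 3→7, 4→5, 5→4, 6→3, 7→2]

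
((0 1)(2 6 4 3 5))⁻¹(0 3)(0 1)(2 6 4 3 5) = (1 5)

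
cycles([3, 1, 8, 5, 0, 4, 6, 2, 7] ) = (0 3 5 4)(2 8 7)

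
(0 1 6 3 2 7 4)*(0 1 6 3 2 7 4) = (0 6 2 4 1 3 7)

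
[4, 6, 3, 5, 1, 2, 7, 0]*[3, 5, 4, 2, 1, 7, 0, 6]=[1, 0, 2, 7, 5, 4, 6, 3]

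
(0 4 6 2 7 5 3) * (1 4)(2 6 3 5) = (0 1 4 3)(2 7)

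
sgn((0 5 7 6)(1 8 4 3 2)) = -1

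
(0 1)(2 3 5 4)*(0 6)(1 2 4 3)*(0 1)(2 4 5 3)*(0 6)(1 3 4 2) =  (0 2 6 3 4 5 1)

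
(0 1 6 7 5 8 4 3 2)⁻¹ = (0 2 3 4 8 5 7 6 1)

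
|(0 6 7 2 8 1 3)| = 7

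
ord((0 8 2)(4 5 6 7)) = 12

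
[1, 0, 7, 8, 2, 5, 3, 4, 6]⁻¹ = [1, 0, 4, 6, 7, 5, 8, 2, 3]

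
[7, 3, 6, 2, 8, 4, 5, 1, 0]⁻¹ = [8, 7, 3, 1, 5, 6, 2, 0, 4]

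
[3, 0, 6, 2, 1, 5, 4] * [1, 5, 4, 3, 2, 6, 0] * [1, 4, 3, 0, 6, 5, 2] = [0, 4, 1, 6, 5, 2, 3]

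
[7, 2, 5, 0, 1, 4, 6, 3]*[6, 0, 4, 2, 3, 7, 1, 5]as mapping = [0→5, 1→4, 2→7, 3→6, 4→0, 5→3, 6→1, 7→2]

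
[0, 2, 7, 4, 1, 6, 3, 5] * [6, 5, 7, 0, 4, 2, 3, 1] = [6, 7, 1, 4, 5, 3, 0, 2] 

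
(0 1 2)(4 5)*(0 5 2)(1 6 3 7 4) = (0 6 3 7 4 2 5 1)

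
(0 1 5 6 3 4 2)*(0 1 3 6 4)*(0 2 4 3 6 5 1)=(0 6 5 3 2)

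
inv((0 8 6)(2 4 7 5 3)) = (0 6 8)(2 3 5 7 4)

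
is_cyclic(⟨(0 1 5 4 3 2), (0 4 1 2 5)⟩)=no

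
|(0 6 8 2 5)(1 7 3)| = 15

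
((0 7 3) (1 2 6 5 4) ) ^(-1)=(0 3 7) (1 4 5 6 2) 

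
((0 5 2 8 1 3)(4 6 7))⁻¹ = (0 3 1 8 2 5)(4 7 6)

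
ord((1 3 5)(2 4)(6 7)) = 6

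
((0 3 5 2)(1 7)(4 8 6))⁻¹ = (0 2 5 3)(1 7)(4 6 8)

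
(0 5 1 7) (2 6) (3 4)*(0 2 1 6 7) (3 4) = (0 5 6 1) (2 7) 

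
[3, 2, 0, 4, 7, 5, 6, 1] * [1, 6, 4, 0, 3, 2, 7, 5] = [0, 4, 1, 3, 5, 2, 7, 6]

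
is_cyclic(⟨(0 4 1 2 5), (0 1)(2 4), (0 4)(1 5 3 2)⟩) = no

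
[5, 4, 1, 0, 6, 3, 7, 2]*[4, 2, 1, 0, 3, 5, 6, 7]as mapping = [0→5, 1→3, 2→2, 3→4, 4→6, 5→0, 6→7, 7→1]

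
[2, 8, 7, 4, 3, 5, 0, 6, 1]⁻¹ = [6, 8, 0, 4, 3, 5, 7, 2, 1]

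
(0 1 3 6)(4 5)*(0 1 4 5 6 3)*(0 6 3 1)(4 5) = (0 5 4 3 1 6)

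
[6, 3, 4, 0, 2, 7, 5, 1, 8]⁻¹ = [3, 7, 4, 1, 2, 6, 0, 5, 8]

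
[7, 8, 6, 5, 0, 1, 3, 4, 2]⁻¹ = [4, 5, 8, 6, 7, 3, 2, 0, 1]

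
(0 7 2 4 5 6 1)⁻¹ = (0 1 6 5 4 2 7)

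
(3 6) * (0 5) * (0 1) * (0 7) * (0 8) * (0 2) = (0 5 1 7 8 2)(3 6)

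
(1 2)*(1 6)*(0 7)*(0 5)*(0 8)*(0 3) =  (0 7 5 8 3)(1 2 6)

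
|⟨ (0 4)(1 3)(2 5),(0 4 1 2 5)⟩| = 120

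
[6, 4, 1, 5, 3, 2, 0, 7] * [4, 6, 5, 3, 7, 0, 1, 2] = [1, 7, 6, 0, 3, 5, 4, 2]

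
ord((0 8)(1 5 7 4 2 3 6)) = 14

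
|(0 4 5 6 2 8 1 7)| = 8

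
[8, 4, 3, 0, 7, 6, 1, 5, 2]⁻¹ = [3, 6, 8, 2, 1, 7, 5, 4, 0]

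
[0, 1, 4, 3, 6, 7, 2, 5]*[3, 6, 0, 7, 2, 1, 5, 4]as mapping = [0→3, 1→6, 2→2, 3→7, 4→5, 5→4, 6→0, 7→1]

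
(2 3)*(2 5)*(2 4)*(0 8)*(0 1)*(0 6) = (0 8 1 6)(2 3 5 4)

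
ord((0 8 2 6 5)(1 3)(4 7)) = 10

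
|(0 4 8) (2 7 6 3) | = 12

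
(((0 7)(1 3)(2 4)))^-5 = (0 7)(1 3)(2 4)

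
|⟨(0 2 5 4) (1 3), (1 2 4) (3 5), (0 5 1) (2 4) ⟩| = 720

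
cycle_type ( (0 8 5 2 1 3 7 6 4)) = 9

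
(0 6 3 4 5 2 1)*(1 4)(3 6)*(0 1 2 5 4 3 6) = (0 6)(2 3)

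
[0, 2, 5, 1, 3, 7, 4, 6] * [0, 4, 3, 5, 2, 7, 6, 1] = [0, 3, 7, 4, 5, 1, 2, 6]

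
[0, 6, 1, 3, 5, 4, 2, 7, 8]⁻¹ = [0, 2, 6, 3, 5, 4, 1, 7, 8]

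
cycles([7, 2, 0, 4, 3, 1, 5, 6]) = (0 7 6 5 1 2)(3 4)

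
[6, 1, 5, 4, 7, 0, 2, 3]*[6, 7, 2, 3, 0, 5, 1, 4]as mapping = [0→1, 1→7, 2→5, 3→0, 4→4, 5→6, 6→2, 7→3]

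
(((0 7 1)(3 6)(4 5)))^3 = (3 6)(4 5)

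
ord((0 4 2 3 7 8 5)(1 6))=14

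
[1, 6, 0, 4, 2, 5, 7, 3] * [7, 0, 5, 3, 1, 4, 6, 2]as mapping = [0→0, 1→6, 2→7, 3→1, 4→5, 5→4, 6→2, 7→3]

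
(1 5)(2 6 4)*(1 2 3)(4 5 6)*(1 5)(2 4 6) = (1 2 6)(3 5 4)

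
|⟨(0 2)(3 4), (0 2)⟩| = 4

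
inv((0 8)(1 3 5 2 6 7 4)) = (0 8)(1 4 7 6 2 5 3)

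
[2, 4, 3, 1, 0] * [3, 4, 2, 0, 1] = [2, 1, 0, 4, 3]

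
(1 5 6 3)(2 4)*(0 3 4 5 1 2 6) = (0 3 2 5)(4 6)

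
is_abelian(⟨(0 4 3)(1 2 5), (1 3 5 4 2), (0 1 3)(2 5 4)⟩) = no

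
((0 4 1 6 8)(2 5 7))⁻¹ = (0 8 6 1 4)(2 7 5)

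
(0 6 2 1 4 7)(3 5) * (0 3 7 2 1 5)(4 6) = (0 4 2 5 7 3)(1 6)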